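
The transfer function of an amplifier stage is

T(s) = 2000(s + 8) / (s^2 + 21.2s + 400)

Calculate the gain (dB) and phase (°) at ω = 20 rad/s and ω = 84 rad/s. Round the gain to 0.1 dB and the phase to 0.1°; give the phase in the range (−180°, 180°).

ω = 20: 40.1 dB, -21.8°; ω = 84: 27.8 dB, -80.5°

At s = jω = j20:
zero (s+8): 8 + j20 → |·| = √(8²+20²) = √464 ≈ 21.541, ∠ = arctan(20/8) ≈ 68.20°
quadratic: (j20)² + 21.2·j20 + 400 = 0 + j424 → |·| ≈ 424, ∠ ≈ 90.00°
|T| = 2000 · 21.541 / 424 ≈ 101.61
Gain = 20 log₁₀(101.61) ≈ 40.14 dB
∠T = 68.20° − 90.00° = -21.80°

At s = jω = j84:
zero (s+8): 8 + j84 → |·| = √(8²+84²) = √7120 ≈ 84.38, ∠ = arctan(84/8) ≈ 84.56°
quadratic: (j84)² + 21.2·j84 + 400 = -6656 + j1780.8 → |·| ≈ 6890.1, ∠ ≈ 165.02°
|T| = 2000 · 84.38 / 6890.1 ≈ 24.493
Gain = 20 log₁₀(24.493) ≈ 27.78 dB
∠T = 84.56° − 165.02° = -80.46°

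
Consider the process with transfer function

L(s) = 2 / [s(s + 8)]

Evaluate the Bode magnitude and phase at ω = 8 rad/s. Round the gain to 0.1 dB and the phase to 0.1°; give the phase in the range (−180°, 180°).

-33.1 dB, -135.0°

At s = jω = j8:
pole (s+8): 8 + j8 → |·| = √(8²+8²) = √128 ≈ 11.314, ∠ = arctan(8/8) ≈ 45.00°
pole at origin: |s| = 8, ∠ = 90.00° (in denominator)
|L| = 2 / 90.512 ≈ 0.022097
Gain = 20 log₁₀(0.022097) ≈ -33.11 dB
∠L = 0.00° − 135.00° = -135.00°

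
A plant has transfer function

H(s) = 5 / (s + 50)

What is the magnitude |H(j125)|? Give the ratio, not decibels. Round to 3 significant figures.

0.0371

At s = jω = j125:
pole (s+50): 50 + j125 → |·| = √(50²+125²) = √18125 ≈ 134.63, ∠ = arctan(125/50) ≈ 68.20°
|H| = 5 / 134.63 ≈ 0.037139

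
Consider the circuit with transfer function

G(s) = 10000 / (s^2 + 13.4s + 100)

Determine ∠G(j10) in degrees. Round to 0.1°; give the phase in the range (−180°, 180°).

At s = jω = j10:
quadratic: (j10)² + 13.4·j10 + 100 = 0 + j134 → |·| ≈ 134, ∠ ≈ 90.00°
∠G = 0.00° − 90.00° = -90.00°

-90.0°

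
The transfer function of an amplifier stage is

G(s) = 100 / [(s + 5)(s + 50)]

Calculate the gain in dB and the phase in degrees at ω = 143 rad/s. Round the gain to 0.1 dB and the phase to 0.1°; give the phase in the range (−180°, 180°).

-46.7 dB, -158.7°

At s = jω = j143:
pole (s+5): 5 + j143 → |·| = √(5²+143²) = √20474 ≈ 143.09, ∠ = arctan(143/5) ≈ 88.00°
pole (s+50): 50 + j143 → |·| = √(50²+143²) = √22949 ≈ 151.49, ∠ = arctan(143/50) ≈ 70.73°
|G| = 100 / 21677 ≈ 0.0046132
Gain = 20 log₁₀(0.0046132) ≈ -46.72 dB
∠G = 0.00° − 158.73° = -158.73°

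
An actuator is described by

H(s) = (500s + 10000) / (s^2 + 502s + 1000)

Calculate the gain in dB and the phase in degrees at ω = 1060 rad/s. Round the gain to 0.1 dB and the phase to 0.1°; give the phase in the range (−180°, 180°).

Substitute s = j1060:
Numerator: 500(j1060) + 10000 = 10000 + j530000
Denominator: (j1060)^2 + 502(j1060) + 1000 = -1122600 + j532120
|N| = √(10000² + 530000²) ≈ 5.3009e+05, ∠N ≈ 88.92°
|D| = √(1122600² + 532120²) ≈ 1.2423e+06, ∠D ≈ 154.64°
|H| = 5.3009e+05 / 1.2423e+06 ≈ 0.4267
Gain = 20 log₁₀(0.4267) ≈ -7.40 dB
∠H = 88.92° − 154.64° = -65.72°

-7.4 dB, -65.7°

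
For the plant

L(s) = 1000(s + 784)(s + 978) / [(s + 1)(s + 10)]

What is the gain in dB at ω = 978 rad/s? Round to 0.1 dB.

65.2 dB

At s = jω = j978:
zero (s+784): 784 + j978 → |·| = √(784²+978²) = √1571140 ≈ 1253.5, ∠ = arctan(978/784) ≈ 51.28°
zero (s+978): 978 + j978 → |·| = √(978²+978²) = √1912968 ≈ 1383.1, ∠ = arctan(978/978) ≈ 45.00°
pole (s+1): 1 + j978 → |·| = √(1²+978²) = √956485 ≈ 978, ∠ = arctan(978/1) ≈ 89.94°
pole (s+10): 10 + j978 → |·| = √(10²+978²) = √956584 ≈ 978.05, ∠ = arctan(978/10) ≈ 89.41°
|L| = 1000 · 1.7337e+06 / 9.5653e+05 ≈ 1812.5
Gain = 20 log₁₀(1812.5) ≈ 65.17 dB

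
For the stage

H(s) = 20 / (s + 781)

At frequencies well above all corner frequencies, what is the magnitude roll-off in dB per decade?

-20 dB/decade

Each pole contributes −20 dB/decade at high frequency; each zero contributes +20 dB/decade.
Net: 0 zero(s) − 1 pole(s) → -20 dB/decade.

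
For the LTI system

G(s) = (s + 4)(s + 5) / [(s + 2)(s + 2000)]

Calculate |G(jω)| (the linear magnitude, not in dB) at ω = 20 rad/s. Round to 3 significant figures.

At s = jω = j20:
zero (s+4): 4 + j20 → |·| = √(4²+20²) = √416 ≈ 20.396, ∠ = arctan(20/4) ≈ 78.69°
zero (s+5): 5 + j20 → |·| = √(5²+20²) = √425 ≈ 20.616, ∠ = arctan(20/5) ≈ 75.96°
pole (s+2): 2 + j20 → |·| = √(2²+20²) = √404 ≈ 20.1, ∠ = arctan(20/2) ≈ 84.29°
pole (s+2000): 2000 + j20 → |·| = √(2000²+20²) = √4000400 ≈ 2000.1, ∠ = arctan(20/2000) ≈ 0.57°
|G| = 1 · 420.48 / 40202 ≈ 0.010459

0.0105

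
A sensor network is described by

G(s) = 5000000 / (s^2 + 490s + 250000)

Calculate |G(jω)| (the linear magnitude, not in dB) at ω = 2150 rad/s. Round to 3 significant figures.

At s = jω = j2150:
quadratic: (j2150)² + 490·j2150 + 250000 = -4372500 + j1053500 → |·| ≈ 4.4976e+06, ∠ ≈ 166.45°
|G| = 5000000 / 4.4976e+06 ≈ 1.1117

1.11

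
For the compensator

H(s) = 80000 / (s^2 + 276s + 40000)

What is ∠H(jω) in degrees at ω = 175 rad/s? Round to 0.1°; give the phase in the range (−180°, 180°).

-79.0°

At s = jω = j175:
quadratic: (j175)² + 276·j175 + 40000 = 9375 + j48300 → |·| ≈ 49201, ∠ ≈ 79.02°
∠H = 0.00° − 79.02° = -79.02°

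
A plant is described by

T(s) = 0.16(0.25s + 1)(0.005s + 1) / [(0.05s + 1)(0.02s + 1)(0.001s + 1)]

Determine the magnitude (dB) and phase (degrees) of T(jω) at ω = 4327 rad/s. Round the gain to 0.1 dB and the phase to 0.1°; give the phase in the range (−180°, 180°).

At ω = 4327 rad/s:
zero (1 + j4327·0.25) = 1 + j1081.75 → |·| ≈ 1081.8, ∠ ≈ 89.95°
zero (1 + j4327·0.005) = 1 + j21.635 → |·| ≈ 21.658, ∠ ≈ 87.35°
pole (1 + j4327·0.05) = 1 + j216.35 → |·| ≈ 216.35, ∠ ≈ 89.74°
pole (1 + j4327·0.02) = 1 + j86.54 → |·| ≈ 86.546, ∠ ≈ 89.34°
pole (1 + j4327·0.001) = 1 + j4.327 → |·| ≈ 4.4411, ∠ ≈ 76.99°
|T| = 0.16 · 1081.8 · 21.658 / (216.35 · 86.546 · 4.4411) ≈ 0.045081
Gain = 20 log₁₀(0.045081) ≈ -26.92 dB
∠T = (89.95° + 87.35°) − (89.74° + 89.34° + 76.99°) = -78.77°

-26.9 dB, -78.8°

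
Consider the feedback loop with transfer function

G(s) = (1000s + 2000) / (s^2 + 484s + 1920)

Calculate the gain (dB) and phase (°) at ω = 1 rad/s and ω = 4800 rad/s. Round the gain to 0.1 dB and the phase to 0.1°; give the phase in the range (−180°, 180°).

Substitute s = j1:
Numerator: 1000(j1) + 2000 = 2000 + j1000
Denominator: (j1)^2 + 484(j1) + 1920 = 1919 + j484
|N| = √(2000² + 1000²) ≈ 2236.1, ∠N ≈ 26.57°
|D| = √(1919² + 484²) ≈ 1979.1, ∠D ≈ 14.16°
|G| = 2236.1 / 1979.1 ≈ 1.1299
Gain = 20 log₁₀(1.1299) ≈ 1.06 dB
∠G = 26.57° − 14.16° = 12.41°

Substitute s = j4800:
Numerator: 1000(j4800) + 2000 = 2000 + j4800000
Denominator: (j4800)^2 + 484(j4800) + 1920 = -23038080 + j2323200
|N| = √(2000² + 4800000²) ≈ 4.8e+06, ∠N ≈ 89.98°
|D| = √(23038080² + 2323200²) ≈ 2.3155e+07, ∠D ≈ 174.24°
|G| = 4.8e+06 / 2.3155e+07 ≈ 0.2073
Gain = 20 log₁₀(0.2073) ≈ -13.67 dB
∠G = 89.98° − 174.24° = -84.26°

ω = 1: 1.1 dB, 12.4°; ω = 4800: -13.7 dB, -84.3°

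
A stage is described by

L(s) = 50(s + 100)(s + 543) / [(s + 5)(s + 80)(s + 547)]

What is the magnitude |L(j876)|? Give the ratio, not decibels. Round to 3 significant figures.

At s = jω = j876:
zero (s+100): 100 + j876 → |·| = √(100²+876²) = √777376 ≈ 881.69, ∠ = arctan(876/100) ≈ 83.49°
zero (s+543): 543 + j876 → |·| = √(543²+876²) = √1062225 ≈ 1030.6, ∠ = arctan(876/543) ≈ 58.21°
pole (s+5): 5 + j876 → |·| = √(5²+876²) = √767401 ≈ 876.01, ∠ = arctan(876/5) ≈ 89.67°
pole (s+80): 80 + j876 → |·| = √(80²+876²) = √773776 ≈ 879.65, ∠ = arctan(876/80) ≈ 84.78°
pole (s+547): 547 + j876 → |·| = √(547²+876²) = √1066585 ≈ 1032.8, ∠ = arctan(876/547) ≈ 58.02°
|L| = 50 · 9.0867e+05 / 7.9586e+08 ≈ 0.057087

0.0571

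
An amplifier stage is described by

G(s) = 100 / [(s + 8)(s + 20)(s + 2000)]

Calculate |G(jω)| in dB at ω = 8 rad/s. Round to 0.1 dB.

At s = jω = j8:
pole (s+8): 8 + j8 → |·| = √(8²+8²) = √128 ≈ 11.314, ∠ = arctan(8/8) ≈ 45.00°
pole (s+20): 20 + j8 → |·| = √(20²+8²) = √464 ≈ 21.541, ∠ = arctan(8/20) ≈ 21.80°
pole (s+2000): 2000 + j8 → |·| = √(2000²+8²) = √4000064 ≈ 2000, ∠ = arctan(8/2000) ≈ 0.23°
|G| = 100 / 4.8743e+05 ≈ 0.00020516
Gain = 20 log₁₀(0.00020516) ≈ -73.76 dB

-73.8 dB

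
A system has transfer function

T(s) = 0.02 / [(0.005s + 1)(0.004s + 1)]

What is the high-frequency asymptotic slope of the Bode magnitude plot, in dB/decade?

-40 dB/decade

Each pole contributes −20 dB/decade at high frequency; each zero contributes +20 dB/decade.
Net: 0 zero(s) − 2 pole(s) → -40 dB/decade.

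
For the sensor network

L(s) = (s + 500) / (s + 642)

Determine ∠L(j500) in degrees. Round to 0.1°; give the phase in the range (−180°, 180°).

Substitute s = j500:
Numerator: (j500) + 500 = 500 + j500
Denominator: (j500) + 642 = 642 + j500
|N| = √(500² + 500²) ≈ 707.11, ∠N ≈ 45.00°
|D| = √(642² + 500²) ≈ 813.73, ∠D ≈ 37.91°
∠L = 45.00° − 37.91° = 7.09°

7.1°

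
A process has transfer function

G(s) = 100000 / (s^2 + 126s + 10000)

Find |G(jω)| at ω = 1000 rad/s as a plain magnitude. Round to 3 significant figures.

At s = jω = j1000:
quadratic: (j1000)² + 126·j1000 + 10000 = -990000 + j126000 → |·| ≈ 9.9799e+05, ∠ ≈ 172.75°
|G| = 100000 / 9.9799e+05 ≈ 0.1002

0.100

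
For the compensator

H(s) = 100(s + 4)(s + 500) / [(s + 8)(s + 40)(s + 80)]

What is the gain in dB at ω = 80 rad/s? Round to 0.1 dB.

At s = jω = j80:
zero (s+4): 4 + j80 → |·| = √(4²+80²) = √6416 ≈ 80.1, ∠ = arctan(80/4) ≈ 87.14°
zero (s+500): 500 + j80 → |·| = √(500²+80²) = √256400 ≈ 506.36, ∠ = arctan(80/500) ≈ 9.09°
pole (s+8): 8 + j80 → |·| = √(8²+80²) = √6464 ≈ 80.399, ∠ = arctan(80/8) ≈ 84.29°
pole (s+40): 40 + j80 → |·| = √(40²+80²) = √8000 ≈ 89.443, ∠ = arctan(80/40) ≈ 63.43°
pole (s+80): 80 + j80 → |·| = √(80²+80²) = √12800 ≈ 113.14, ∠ = arctan(80/80) ≈ 45.00°
|H| = 100 · 40559 / 8.136e+05 ≈ 4.9851
Gain = 20 log₁₀(4.9851) ≈ 13.95 dB

14.0 dB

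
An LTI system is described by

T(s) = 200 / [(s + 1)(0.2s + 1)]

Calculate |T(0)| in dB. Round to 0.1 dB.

46.0 dB

T(0) = 200 · 1 / 1 = 200
20 log₁₀(200) ≈ 46.02 dB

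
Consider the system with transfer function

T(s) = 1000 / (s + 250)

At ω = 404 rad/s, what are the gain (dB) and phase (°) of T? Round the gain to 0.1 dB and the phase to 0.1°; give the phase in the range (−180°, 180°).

Substitute s = j404:
Numerator: 1000 = 1000 + j0
Denominator: (j404) + 250 = 250 + j404
|N| = √(1000² + 0²) ≈ 1000, ∠N ≈ 0.00°
|D| = √(250² + 404²) ≈ 475.1, ∠D ≈ 58.25°
|T| = 1000 / 475.1 ≈ 2.1048
Gain = 20 log₁₀(2.1048) ≈ 6.46 dB
∠T = 0.00° − 58.25° = -58.25°

6.5 dB, -58.3°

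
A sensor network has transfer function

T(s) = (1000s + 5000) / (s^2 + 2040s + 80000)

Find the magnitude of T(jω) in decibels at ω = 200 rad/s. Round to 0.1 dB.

-6.2 dB

Substitute s = j200:
Numerator: 1000(j200) + 5000 = 5000 + j200000
Denominator: (j200)^2 + 2040(j200) + 80000 = 40000 + j408000
|N| = √(5000² + 200000²) ≈ 2.0006e+05, ∠N ≈ 88.57°
|D| = √(40000² + 408000²) ≈ 4.0996e+05, ∠D ≈ 84.40°
|T| = 2.0006e+05 / 4.0996e+05 ≈ 0.488
Gain = 20 log₁₀(0.488) ≈ -6.23 dB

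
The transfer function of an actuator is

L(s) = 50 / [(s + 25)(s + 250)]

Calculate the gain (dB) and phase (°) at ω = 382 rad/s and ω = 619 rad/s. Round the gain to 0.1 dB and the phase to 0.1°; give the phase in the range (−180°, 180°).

ω = 382: -70.9 dB, -143.1°; ω = 619: -78.4 dB, -155.7°

At s = jω = j382:
pole (s+25): 25 + j382 → |·| = √(25²+382²) = √146549 ≈ 382.82, ∠ = arctan(382/25) ≈ 86.26°
pole (s+250): 250 + j382 → |·| = √(250²+382²) = √208424 ≈ 456.53, ∠ = arctan(382/250) ≈ 56.80°
|L| = 50 / 1.7477e+05 ≈ 0.00028609
Gain = 20 log₁₀(0.00028609) ≈ -70.87 dB
∠L = 0.00° − 143.06° = -143.06°

At s = jω = j619:
pole (s+25): 25 + j619 → |·| = √(25²+619²) = √383786 ≈ 619.5, ∠ = arctan(619/25) ≈ 87.69°
pole (s+250): 250 + j619 → |·| = √(250²+619²) = √445661 ≈ 667.58, ∠ = arctan(619/250) ≈ 68.01°
|L| = 50 / 4.1357e+05 ≈ 0.0001209
Gain = 20 log₁₀(0.0001209) ≈ -78.35 dB
∠L = 0.00° − 155.70° = -155.70°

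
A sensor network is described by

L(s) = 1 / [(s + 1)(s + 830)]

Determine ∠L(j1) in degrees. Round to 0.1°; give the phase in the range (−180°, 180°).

At s = jω = j1:
pole (s+1): 1 + j1 → |·| = √(1²+1²) = √2 ≈ 1.4142, ∠ = arctan(1/1) ≈ 45.00°
pole (s+830): 830 + j1 → |·| = √(830²+1²) = √688901 ≈ 830, ∠ = arctan(1/830) ≈ 0.07°
∠L = 0.00° − 45.07° = -45.07°

-45.1°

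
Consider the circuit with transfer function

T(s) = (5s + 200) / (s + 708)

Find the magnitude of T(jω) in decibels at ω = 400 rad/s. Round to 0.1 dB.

Substitute s = j400:
Numerator: 5(j400) + 200 = 200 + j2000
Denominator: (j400) + 708 = 708 + j400
|N| = √(200² + 2000²) ≈ 2010, ∠N ≈ 84.29°
|D| = √(708² + 400²) ≈ 813.18, ∠D ≈ 29.47°
|T| = 2010 / 813.18 ≈ 2.4718
Gain = 20 log₁₀(2.4718) ≈ 7.86 dB

7.9 dB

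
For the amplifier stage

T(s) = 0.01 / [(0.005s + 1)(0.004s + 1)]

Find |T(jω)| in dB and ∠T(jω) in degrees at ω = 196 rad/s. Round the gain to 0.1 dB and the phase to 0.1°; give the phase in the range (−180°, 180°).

-45.0 dB, -82.5°

At ω = 196 rad/s:
pole (1 + j196·0.005) = 1 + j0.98 → |·| ≈ 1.4001, ∠ ≈ 44.42°
pole (1 + j196·0.004) = 1 + j0.784 → |·| ≈ 1.2707, ∠ ≈ 38.10°
|T| = 0.01 · 1 / (1.4001 · 1.2707) ≈ 0.0056208
Gain = 20 log₁₀(0.0056208) ≈ -45.00 dB
∠T = (0°) − (44.42° + 38.10°) = -82.52°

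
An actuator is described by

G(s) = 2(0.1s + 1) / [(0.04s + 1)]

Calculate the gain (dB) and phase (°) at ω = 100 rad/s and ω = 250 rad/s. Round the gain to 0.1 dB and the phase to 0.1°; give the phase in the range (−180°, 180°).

At ω = 100 rad/s:
zero (1 + j100·0.1) = 1 + j10 → |·| ≈ 10.05, ∠ ≈ 84.29°
pole (1 + j100·0.04) = 1 + j4 → |·| ≈ 4.1231, ∠ ≈ 75.96°
|G| = 2 · 10.05 / (4.1231) ≈ 4.875
Gain = 20 log₁₀(4.875) ≈ 13.76 dB
∠G = (84.29°) − (75.96°) = 8.33°

At ω = 250 rad/s:
zero (1 + j250·0.1) = 1 + j25 → |·| ≈ 25.02, ∠ ≈ 87.71°
pole (1 + j250·0.04) = 1 + j10 → |·| ≈ 10.05, ∠ ≈ 84.29°
|G| = 2 · 25.02 / (10.05) ≈ 4.9791
Gain = 20 log₁₀(4.9791) ≈ 13.94 dB
∠G = (87.71°) − (84.29°) = 3.42°

ω = 100: 13.8 dB, 8.3°; ω = 250: 13.9 dB, 3.4°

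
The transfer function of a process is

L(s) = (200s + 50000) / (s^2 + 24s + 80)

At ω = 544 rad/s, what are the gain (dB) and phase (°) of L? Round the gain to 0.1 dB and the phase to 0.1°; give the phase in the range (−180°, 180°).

Substitute s = j544:
Numerator: 200(j544) + 50000 = 50000 + j108800
Denominator: (j544)^2 + 24(j544) + 80 = -295856 + j13056
|N| = √(50000² + 108800²) ≈ 1.1974e+05, ∠N ≈ 65.32°
|D| = √(295856² + 13056²) ≈ 2.9614e+05, ∠D ≈ 177.47°
|L| = 1.1974e+05 / 2.9614e+05 ≈ 0.40434
Gain = 20 log₁₀(0.40434) ≈ -7.87 dB
∠L = 65.32° − 177.47° = -112.15°

-7.9 dB, -112.2°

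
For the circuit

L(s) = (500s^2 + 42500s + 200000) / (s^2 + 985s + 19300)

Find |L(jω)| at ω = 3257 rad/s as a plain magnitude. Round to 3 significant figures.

480

Substitute s = j3257:
Numerator: 500(j3257)^2 + 42500(j3257) + 200000 = -5303824500 + j138422500
Denominator: (j3257)^2 + 985(j3257) + 19300 = -10588749 + j3208145
|N| = √(5303824500² + 138422500²) ≈ 5.3056e+09, ∠N ≈ 178.50°
|D| = √(10588749² + 3208145²) ≈ 1.1064e+07, ∠D ≈ 163.14°
|L| = 5.3056e+09 / 1.1064e+07 ≈ 479.54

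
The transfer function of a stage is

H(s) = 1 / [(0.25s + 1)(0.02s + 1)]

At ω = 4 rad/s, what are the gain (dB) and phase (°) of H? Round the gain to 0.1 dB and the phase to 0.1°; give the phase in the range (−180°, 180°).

At ω = 4 rad/s:
pole (1 + j4·0.25) = 1 + j1 → |·| ≈ 1.4142, ∠ ≈ 45.00°
pole (1 + j4·0.02) = 1 + j0.08 → |·| ≈ 1.0032, ∠ ≈ 4.57°
|H| = 1 · 1 / (1.4142 · 1.0032) ≈ 0.70486
Gain = 20 log₁₀(0.70486) ≈ -3.04 dB
∠H = (0°) − (45.00° + 4.57°) = -49.57°

-3.0 dB, -49.6°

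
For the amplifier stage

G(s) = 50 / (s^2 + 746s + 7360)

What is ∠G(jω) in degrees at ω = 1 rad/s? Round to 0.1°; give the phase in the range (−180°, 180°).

-5.8°

Substitute s = j1:
Numerator: 50 = 50 + j0
Denominator: (j1)^2 + 746(j1) + 7360 = 7359 + j746
|N| = √(50² + 0²) ≈ 50, ∠N ≈ 0.00°
|D| = √(7359² + 746²) ≈ 7396.7, ∠D ≈ 5.79°
∠G = 0.00° − 5.79° = -5.79°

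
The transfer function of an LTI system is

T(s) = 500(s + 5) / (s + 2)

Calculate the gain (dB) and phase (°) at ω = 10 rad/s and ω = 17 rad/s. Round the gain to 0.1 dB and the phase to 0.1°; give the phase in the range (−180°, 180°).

ω = 10: 54.8 dB, -15.3°; ω = 17: 54.3 dB, -9.7°

At s = jω = j10:
zero (s+5): 5 + j10 → |·| = √(5²+10²) = √125 ≈ 11.18, ∠ = arctan(10/5) ≈ 63.43°
pole (s+2): 2 + j10 → |·| = √(2²+10²) = √104 ≈ 10.198, ∠ = arctan(10/2) ≈ 78.69°
|T| = 500 · 11.18 / 10.198 ≈ 548.15
Gain = 20 log₁₀(548.15) ≈ 54.78 dB
∠T = 63.43° − 78.69° = -15.26°

At s = jω = j17:
zero (s+5): 5 + j17 → |·| = √(5²+17²) = √314 ≈ 17.72, ∠ = arctan(17/5) ≈ 73.61°
pole (s+2): 2 + j17 → |·| = √(2²+17²) = √293 ≈ 17.117, ∠ = arctan(17/2) ≈ 83.29°
|T| = 500 · 17.72 / 17.117 ≈ 517.61
Gain = 20 log₁₀(517.61) ≈ 54.28 dB
∠T = 73.61° − 83.29° = -9.68°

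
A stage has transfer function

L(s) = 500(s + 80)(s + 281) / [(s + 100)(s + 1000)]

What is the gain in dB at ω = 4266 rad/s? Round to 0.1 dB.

53.8 dB

At s = jω = j4266:
zero (s+80): 80 + j4266 → |·| = √(80²+4266²) = √18205156 ≈ 4266.8, ∠ = arctan(4266/80) ≈ 88.93°
zero (s+281): 281 + j4266 → |·| = √(281²+4266²) = √18277717 ≈ 4275.2, ∠ = arctan(4266/281) ≈ 86.23°
pole (s+100): 100 + j4266 → |·| = √(100²+4266²) = √18208756 ≈ 4267.2, ∠ = arctan(4266/100) ≈ 88.66°
pole (s+1000): 1000 + j4266 → |·| = √(1000²+4266²) = √19198756 ≈ 4381.6, ∠ = arctan(4266/1000) ≈ 76.81°
|L| = 500 · 1.8241e+07 / 1.8697e+07 ≈ 487.81
Gain = 20 log₁₀(487.81) ≈ 53.77 dB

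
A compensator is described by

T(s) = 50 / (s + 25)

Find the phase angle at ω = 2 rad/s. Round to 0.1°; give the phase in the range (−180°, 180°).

Substitute s = j2:
Numerator: 50 = 50 + j0
Denominator: (j2) + 25 = 25 + j2
|N| = √(50² + 0²) ≈ 50, ∠N ≈ 0.00°
|D| = √(25² + 2²) ≈ 25.08, ∠D ≈ 4.57°
∠T = 0.00° − 4.57° = -4.57°

-4.6°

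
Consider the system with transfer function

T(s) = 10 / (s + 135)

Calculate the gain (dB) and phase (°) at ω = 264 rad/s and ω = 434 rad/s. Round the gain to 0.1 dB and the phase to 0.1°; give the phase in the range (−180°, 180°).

ω = 264: -29.4 dB, -62.9°; ω = 434: -33.2 dB, -72.7°

At s = jω = j264:
pole (s+135): 135 + j264 → |·| = √(135²+264²) = √87921 ≈ 296.51, ∠ = arctan(264/135) ≈ 62.92°
|T| = 10 / 296.51 ≈ 0.033726
Gain = 20 log₁₀(0.033726) ≈ -29.44 dB
∠T = 0.00° − 62.92° = -62.92°

At s = jω = j434:
pole (s+135): 135 + j434 → |·| = √(135²+434²) = √206581 ≈ 454.51, ∠ = arctan(434/135) ≈ 72.72°
|T| = 10 / 454.51 ≈ 0.022002
Gain = 20 log₁₀(0.022002) ≈ -33.15 dB
∠T = 0.00° − 72.72° = -72.72°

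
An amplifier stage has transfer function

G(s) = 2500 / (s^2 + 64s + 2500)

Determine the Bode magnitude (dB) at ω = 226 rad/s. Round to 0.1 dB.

-26.1 dB

At s = jω = j226:
quadratic: (j226)² + 64·j226 + 2500 = -48576 + j14464 → |·| ≈ 50684, ∠ ≈ 163.42°
|G| = 2500 / 50684 ≈ 0.049325
Gain = 20 log₁₀(0.049325) ≈ -26.14 dB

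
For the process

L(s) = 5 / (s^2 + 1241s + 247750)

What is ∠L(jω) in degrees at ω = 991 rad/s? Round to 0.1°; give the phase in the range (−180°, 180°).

Substitute s = j991:
Numerator: 5 = 5 + j0
Denominator: (j991)^2 + 1241(j991) + 247750 = -734331 + j1229831
|N| = √(5² + 0²) ≈ 5, ∠N ≈ 0.00°
|D| = √(734331² + 1229831²) ≈ 1.4324e+06, ∠D ≈ 120.84°
∠L = 0.00° − 120.84° = -120.84°

-120.8°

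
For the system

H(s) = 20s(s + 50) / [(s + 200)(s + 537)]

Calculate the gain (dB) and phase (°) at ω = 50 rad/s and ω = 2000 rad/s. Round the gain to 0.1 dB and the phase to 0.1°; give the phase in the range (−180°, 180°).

ω = 50: -3.9 dB, 115.6°; ω = 2000: 25.7 dB, 19.3°

At s = jω = j50:
zero (s+50): 50 + j50 → |·| = √(50²+50²) = √5000 ≈ 70.711, ∠ = arctan(50/50) ≈ 45.00°
zero at origin: s = j50 → |·| = 50, ∠ = 90.00°
pole (s+200): 200 + j50 → |·| = √(200²+50²) = √42500 ≈ 206.16, ∠ = arctan(50/200) ≈ 14.04°
pole (s+537): 537 + j50 → |·| = √(537²+50²) = √290869 ≈ 539.32, ∠ = arctan(50/537) ≈ 5.32°
|H| = 20 · 3535.5 / 1.1119e+05 ≈ 0.63594
Gain = 20 log₁₀(0.63594) ≈ -3.93 dB
∠H = 135.00° − 19.36° = 115.64°

At s = jω = j2000:
zero (s+50): 50 + j2000 → |·| = √(50²+2000²) = √4002500 ≈ 2000.6, ∠ = arctan(2000/50) ≈ 88.57°
zero at origin: s = j2000 → |·| = 2000, ∠ = 90.00°
pole (s+200): 200 + j2000 → |·| = √(200²+2000²) = √4040000 ≈ 2010, ∠ = arctan(2000/200) ≈ 84.29°
pole (s+537): 537 + j2000 → |·| = √(537²+2000²) = √4288369 ≈ 2070.8, ∠ = arctan(2000/537) ≈ 74.97°
|H| = 20 · 4.0012e+06 / 4.1623e+06 ≈ 19.226
Gain = 20 log₁₀(19.226) ≈ 25.68 dB
∠H = 178.57° − 159.26° = 19.31°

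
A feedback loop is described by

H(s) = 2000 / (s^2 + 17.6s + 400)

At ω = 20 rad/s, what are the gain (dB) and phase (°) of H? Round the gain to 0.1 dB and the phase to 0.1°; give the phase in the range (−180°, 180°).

At s = jω = j20:
quadratic: (j20)² + 17.6·j20 + 400 = 0 + j352 → |·| ≈ 352, ∠ ≈ 90.00°
|H| = 2000 / 352 ≈ 5.6818
Gain = 20 log₁₀(5.6818) ≈ 15.09 dB
∠H = 0.00° − 90.00° = -90.00°

15.1 dB, -90.0°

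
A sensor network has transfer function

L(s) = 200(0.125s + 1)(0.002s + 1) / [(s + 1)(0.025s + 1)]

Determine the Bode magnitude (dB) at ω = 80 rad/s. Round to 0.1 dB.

At ω = 80 rad/s:
zero (1 + j80·0.125) = 1 + j10 → |·| ≈ 10.05, ∠ ≈ 84.29°
zero (1 + j80·0.002) = 1 + j0.16 → |·| ≈ 1.0127, ∠ ≈ 9.09°
pole (1 + j80·1) = 1 + j80 → |·| ≈ 80.006, ∠ ≈ 89.28°
pole (1 + j80·0.025) = 1 + j2 → |·| ≈ 2.2361, ∠ ≈ 63.43°
|L| = 200 · 10.05 · 1.0127 / (80.006 · 2.2361) ≈ 11.378
Gain = 20 log₁₀(11.378) ≈ 21.12 dB

21.1 dB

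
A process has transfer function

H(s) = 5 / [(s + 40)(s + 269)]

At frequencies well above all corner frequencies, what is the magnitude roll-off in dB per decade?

-40 dB/decade

Each pole contributes −20 dB/decade at high frequency; each zero contributes +20 dB/decade.
Net: 0 zero(s) − 2 pole(s) → -40 dB/decade.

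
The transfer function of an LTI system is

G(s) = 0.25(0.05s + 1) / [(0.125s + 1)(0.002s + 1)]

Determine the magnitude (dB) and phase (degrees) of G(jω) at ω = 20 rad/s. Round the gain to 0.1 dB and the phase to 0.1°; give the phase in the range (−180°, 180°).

-17.6 dB, -25.5°

At ω = 20 rad/s:
zero (1 + j20·0.05) = 1 + j1 → |·| ≈ 1.4142, ∠ ≈ 45.00°
pole (1 + j20·0.125) = 1 + j2.5 → |·| ≈ 2.6926, ∠ ≈ 68.20°
pole (1 + j20·0.002) = 1 + j0.04 → |·| ≈ 1.0008, ∠ ≈ 2.29°
|G| = 0.25 · 1.4142 / (2.6926 · 1.0008) ≈ 0.1312
Gain = 20 log₁₀(0.1312) ≈ -17.64 dB
∠G = (45.00°) − (68.20° + 2.29°) = -25.49°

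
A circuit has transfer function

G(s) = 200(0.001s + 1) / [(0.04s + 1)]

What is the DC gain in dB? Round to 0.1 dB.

46.0 dB

G(0) = 200 · 1 / 1 = 200
20 log₁₀(200) ≈ 46.02 dB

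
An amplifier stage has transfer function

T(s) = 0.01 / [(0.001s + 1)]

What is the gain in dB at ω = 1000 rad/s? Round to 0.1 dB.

-43.0 dB

At ω = 1000 rad/s:
pole (1 + j1000·0.001) = 1 + j1 → |·| ≈ 1.4142, ∠ ≈ 45.00°
|T| = 0.01 · 1 / (1.4142) ≈ 0.0070711
Gain = 20 log₁₀(0.0070711) ≈ -43.01 dB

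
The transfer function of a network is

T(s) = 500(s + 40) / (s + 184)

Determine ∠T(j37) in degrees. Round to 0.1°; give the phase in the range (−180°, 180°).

31.4°

At s = jω = j37:
zero (s+40): 40 + j37 → |·| = √(40²+37²) = √2969 ≈ 54.489, ∠ = arctan(37/40) ≈ 42.77°
pole (s+184): 184 + j37 → |·| = √(184²+37²) = √35225 ≈ 187.68, ∠ = arctan(37/184) ≈ 11.37°
∠T = 42.77° − 11.37° = 31.40°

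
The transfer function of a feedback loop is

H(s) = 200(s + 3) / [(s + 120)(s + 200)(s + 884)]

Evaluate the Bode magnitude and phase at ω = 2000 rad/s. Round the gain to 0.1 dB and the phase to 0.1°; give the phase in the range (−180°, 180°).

At s = jω = j2000:
zero (s+3): 3 + j2000 → |·| = √(3²+2000²) = √4000009 ≈ 2000, ∠ = arctan(2000/3) ≈ 89.91°
pole (s+120): 120 + j2000 → |·| = √(120²+2000²) = √4014400 ≈ 2003.6, ∠ = arctan(2000/120) ≈ 86.57°
pole (s+200): 200 + j2000 → |·| = √(200²+2000²) = √4040000 ≈ 2010, ∠ = arctan(2000/200) ≈ 84.29°
pole (s+884): 884 + j2000 → |·| = √(884²+2000²) = √4781456 ≈ 2186.7, ∠ = arctan(2000/884) ≈ 66.15°
|H| = 200 · 2000 / 8.8064e+09 ≈ 4.5422e-05
Gain = 20 log₁₀(4.5422e-05) ≈ -86.85 dB
∠H = 89.91° − 237.01° = -147.10°

-86.9 dB, -147.1°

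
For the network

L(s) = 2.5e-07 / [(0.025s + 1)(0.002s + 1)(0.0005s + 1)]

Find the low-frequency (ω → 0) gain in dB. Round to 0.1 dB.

L(0) = 2.5e-07 · 1 / 1 = 2.5e-07
20 log₁₀(2.5e-07) ≈ -132.04 dB

-132.0 dB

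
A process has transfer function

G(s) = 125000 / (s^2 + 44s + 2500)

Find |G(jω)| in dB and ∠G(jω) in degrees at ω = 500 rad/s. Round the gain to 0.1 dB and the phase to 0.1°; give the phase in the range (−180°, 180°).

-6.0 dB, -174.9°

At s = jω = j500:
quadratic: (j500)² + 44·j500 + 2500 = -247500 + j22000 → |·| ≈ 2.4848e+05, ∠ ≈ 174.92°
|G| = 125000 / 2.4848e+05 ≈ 0.50306
Gain = 20 log₁₀(0.50306) ≈ -5.97 dB
∠G = 0.00° − 174.92° = -174.92°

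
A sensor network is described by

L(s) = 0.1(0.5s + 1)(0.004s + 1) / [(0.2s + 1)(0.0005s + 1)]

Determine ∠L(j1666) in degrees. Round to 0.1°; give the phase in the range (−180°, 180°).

41.8°

At ω = 1666 rad/s:
zero (1 + j1666·0.5) = 1 + j833 → |·| ≈ 833, ∠ ≈ 89.93°
zero (1 + j1666·0.004) = 1 + j6.664 → |·| ≈ 6.7386, ∠ ≈ 81.47°
pole (1 + j1666·0.2) = 1 + j333.2 → |·| ≈ 333.2, ∠ ≈ 89.83°
pole (1 + j1666·0.0005) = 1 + j0.833 → |·| ≈ 1.3015, ∠ ≈ 39.79°
∠L = (89.93° + 81.47°) − (89.83° + 39.79°) = 41.78°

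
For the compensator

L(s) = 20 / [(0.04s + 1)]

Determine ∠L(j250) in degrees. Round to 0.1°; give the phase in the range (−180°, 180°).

At ω = 250 rad/s:
pole (1 + j250·0.04) = 1 + j10 → |·| ≈ 10.05, ∠ ≈ 84.29°
∠L = (0°) − (84.29°) = -84.29°

-84.3°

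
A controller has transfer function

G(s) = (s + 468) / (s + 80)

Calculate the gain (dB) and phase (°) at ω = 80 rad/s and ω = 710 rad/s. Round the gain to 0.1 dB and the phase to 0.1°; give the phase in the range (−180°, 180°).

Substitute s = j80:
Numerator: (j80) + 468 = 468 + j80
Denominator: (j80) + 80 = 80 + j80
|N| = √(468² + 80²) ≈ 474.79, ∠N ≈ 9.70°
|D| = √(80² + 80²) ≈ 113.14, ∠D ≈ 45.00°
|G| = 474.79 / 113.14 ≈ 4.1965
Gain = 20 log₁₀(4.1965) ≈ 12.46 dB
∠G = 9.70° − 45.00° = -35.30°

Substitute s = j710:
Numerator: (j710) + 468 = 468 + j710
Denominator: (j710) + 80 = 80 + j710
|N| = √(468² + 710²) ≈ 850.37, ∠N ≈ 56.61°
|D| = √(80² + 710²) ≈ 714.49, ∠D ≈ 83.57°
|G| = 850.37 / 714.49 ≈ 1.1902
Gain = 20 log₁₀(1.1902) ≈ 1.51 dB
∠G = 56.61° − 83.57° = -26.96°

ω = 80: 12.5 dB, -35.3°; ω = 710: 1.5 dB, -27.0°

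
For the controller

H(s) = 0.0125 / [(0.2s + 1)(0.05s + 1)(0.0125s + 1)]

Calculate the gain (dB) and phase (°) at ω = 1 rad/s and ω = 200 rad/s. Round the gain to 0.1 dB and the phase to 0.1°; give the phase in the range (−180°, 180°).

At ω = 1 rad/s:
pole (1 + j1·0.2) = 1 + j0.2 → |·| ≈ 1.0198, ∠ ≈ 11.31°
pole (1 + j1·0.05) = 1 + j0.05 → |·| ≈ 1.0012, ∠ ≈ 2.86°
pole (1 + j1·0.0125) = 1 + j0.0125 → |·| ≈ 1.0001, ∠ ≈ 0.72°
|H| = 0.0125 · 1 / (1.0198 · 1.0012 · 1.0001) ≈ 0.012241
Gain = 20 log₁₀(0.012241) ≈ -38.24 dB
∠H = (0°) − (11.31° + 2.86° + 0.72°) = -14.89°

At ω = 200 rad/s:
pole (1 + j200·0.2) = 1 + j40 → |·| ≈ 40.012, ∠ ≈ 88.57°
pole (1 + j200·0.05) = 1 + j10 → |·| ≈ 10.05, ∠ ≈ 84.29°
pole (1 + j200·0.0125) = 1 + j2.5 → |·| ≈ 2.6926, ∠ ≈ 68.20°
|H| = 0.0125 · 1 / (40.012 · 10.05 · 2.6926) ≈ 1.1545e-05
Gain = 20 log₁₀(1.1545e-05) ≈ -98.75 dB
∠H = (0°) − (88.57° + 84.29° + 68.20°) = -241.06° ≡ 118.94° (principal value)

ω = 1: -38.2 dB, -14.9°; ω = 200: -98.8 dB, 118.9°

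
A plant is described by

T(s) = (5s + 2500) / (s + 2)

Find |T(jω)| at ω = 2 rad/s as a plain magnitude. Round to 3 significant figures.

Substitute s = j2:
Numerator: 5(j2) + 2500 = 2500 + j10
Denominator: (j2) + 2 = 2 + j2
|N| = √(2500² + 10²) ≈ 2500, ∠N ≈ 0.23°
|D| = √(2² + 2²) ≈ 2.8284, ∠D ≈ 45.00°
|T| = 2500 / 2.8284 ≈ 883.89

884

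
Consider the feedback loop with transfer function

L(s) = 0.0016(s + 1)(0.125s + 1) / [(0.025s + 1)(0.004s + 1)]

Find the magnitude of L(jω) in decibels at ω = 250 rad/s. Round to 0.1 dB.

At ω = 250 rad/s:
zero (1 + j250·1) = 1 + j250 → |·| ≈ 250, ∠ ≈ 89.77°
zero (1 + j250·0.125) = 1 + j31.25 → |·| ≈ 31.266, ∠ ≈ 88.17°
pole (1 + j250·0.025) = 1 + j6.25 → |·| ≈ 6.3295, ∠ ≈ 80.91°
pole (1 + j250·0.004) = 1 + j1 → |·| ≈ 1.4142, ∠ ≈ 45.00°
|L| = 0.0016 · 250 · 31.266 / (6.3295 · 1.4142) ≈ 1.3972
Gain = 20 log₁₀(1.3972) ≈ 2.91 dB

2.9 dB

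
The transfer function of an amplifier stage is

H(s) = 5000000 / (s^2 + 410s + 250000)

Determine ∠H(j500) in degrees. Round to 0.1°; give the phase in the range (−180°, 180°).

-90.0°

At s = jω = j500:
quadratic: (j500)² + 410·j500 + 250000 = 0 + j205000 → |·| ≈ 2.05e+05, ∠ ≈ 90.00°
∠H = 0.00° − 90.00° = -90.00°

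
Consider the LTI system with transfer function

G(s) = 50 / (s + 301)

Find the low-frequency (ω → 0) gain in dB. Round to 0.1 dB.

G(0) = 50 / 301 ≈ 0.16611
20 log₁₀(0.16611) ≈ -15.59 dB

-15.6 dB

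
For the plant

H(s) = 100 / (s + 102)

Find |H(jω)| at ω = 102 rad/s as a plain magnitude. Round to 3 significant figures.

Substitute s = j102:
Numerator: 100 = 100 + j0
Denominator: (j102) + 102 = 102 + j102
|N| = √(100² + 0²) ≈ 100, ∠N ≈ 0.00°
|D| = √(102² + 102²) ≈ 144.25, ∠D ≈ 45.00°
|H| = 100 / 144.25 ≈ 0.69324

0.693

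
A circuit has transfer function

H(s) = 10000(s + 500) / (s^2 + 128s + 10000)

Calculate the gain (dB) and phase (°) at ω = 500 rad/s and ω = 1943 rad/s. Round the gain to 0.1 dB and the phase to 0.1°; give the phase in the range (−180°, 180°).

ω = 500: 29.1 dB, -120.1°; ω = 1943: 14.5 dB, -100.7°

At s = jω = j500:
zero (s+500): 500 + j500 → |·| = √(500²+500²) = √500000 ≈ 707.11, ∠ = arctan(500/500) ≈ 45.00°
quadratic: (j500)² + 128·j500 + 10000 = -240000 + j64000 → |·| ≈ 2.4839e+05, ∠ ≈ 165.07°
|H| = 10000 · 707.11 / 2.4839e+05 ≈ 28.468
Gain = 20 log₁₀(28.468) ≈ 29.09 dB
∠H = 45.00° − 165.07° = -120.07°

At s = jω = j1943:
zero (s+500): 500 + j1943 → |·| = √(500²+1943²) = √4025249 ≈ 2006.3, ∠ = arctan(1943/500) ≈ 75.57°
quadratic: (j1943)² + 128·j1943 + 10000 = -3765249 + j248704 → |·| ≈ 3.7735e+06, ∠ ≈ 176.22°
|H| = 10000 · 2006.3 / 3.7735e+06 ≈ 5.3168
Gain = 20 log₁₀(5.3168) ≈ 14.51 dB
∠H = 75.57° − 176.22° = -100.65°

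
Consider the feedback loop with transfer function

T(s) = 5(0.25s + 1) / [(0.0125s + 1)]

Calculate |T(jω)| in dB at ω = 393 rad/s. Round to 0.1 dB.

At ω = 393 rad/s:
zero (1 + j393·0.25) = 1 + j98.25 → |·| ≈ 98.255, ∠ ≈ 89.42°
pole (1 + j393·0.0125) = 1 + j4.9125 → |·| ≈ 5.0132, ∠ ≈ 78.49°
|T| = 5 · 98.255 / (5.0132) ≈ 97.996
Gain = 20 log₁₀(97.996) ≈ 39.82 dB

39.8 dB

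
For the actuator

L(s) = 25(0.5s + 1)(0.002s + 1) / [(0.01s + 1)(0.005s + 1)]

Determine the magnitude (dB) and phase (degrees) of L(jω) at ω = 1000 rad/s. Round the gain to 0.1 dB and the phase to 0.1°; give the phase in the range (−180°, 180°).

At ω = 1000 rad/s:
zero (1 + j1000·0.5) = 1 + j500 → |·| ≈ 500, ∠ ≈ 89.89°
zero (1 + j1000·0.002) = 1 + j2 → |·| ≈ 2.2361, ∠ ≈ 63.43°
pole (1 + j1000·0.01) = 1 + j10 → |·| ≈ 10.05, ∠ ≈ 84.29°
pole (1 + j1000·0.005) = 1 + j5 → |·| ≈ 5.099, ∠ ≈ 78.69°
|L| = 25 · 500 · 2.2361 / (10.05 · 5.099) ≈ 545.44
Gain = 20 log₁₀(545.44) ≈ 54.73 dB
∠L = (89.89° + 63.43°) − (84.29° + 78.69°) = -9.66°

54.7 dB, -9.7°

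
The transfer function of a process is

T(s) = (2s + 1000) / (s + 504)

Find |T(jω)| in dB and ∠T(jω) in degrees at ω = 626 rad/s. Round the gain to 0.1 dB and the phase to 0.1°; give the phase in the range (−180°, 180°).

6.0 dB, 0.2°

Substitute s = j626:
Numerator: 2(j626) + 1000 = 1000 + j1252
Denominator: (j626) + 504 = 504 + j626
|N| = √(1000² + 1252²) ≈ 1602.3, ∠N ≈ 51.38°
|D| = √(504² + 626²) ≈ 803.67, ∠D ≈ 51.16°
|T| = 1602.3 / 803.67 ≈ 1.9937
Gain = 20 log₁₀(1.9937) ≈ 5.99 dB
∠T = 51.38° − 51.16° = 0.22°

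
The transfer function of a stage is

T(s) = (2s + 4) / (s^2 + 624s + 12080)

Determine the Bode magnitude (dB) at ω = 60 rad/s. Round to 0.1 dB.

Substitute s = j60:
Numerator: 2(j60) + 4 = 4 + j120
Denominator: (j60)^2 + 624(j60) + 12080 = 8480 + j37440
|N| = √(4² + 120²) ≈ 120.07, ∠N ≈ 88.09°
|D| = √(8480² + 37440²) ≈ 38388, ∠D ≈ 77.24°
|T| = 120.07 / 38388 ≈ 0.0031278
Gain = 20 log₁₀(0.0031278) ≈ -50.10 dB

-50.1 dB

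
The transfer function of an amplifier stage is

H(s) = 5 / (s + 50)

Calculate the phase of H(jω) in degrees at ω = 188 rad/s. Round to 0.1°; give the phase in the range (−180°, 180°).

At s = jω = j188:
pole (s+50): 50 + j188 → |·| = √(50²+188²) = √37844 ≈ 194.54, ∠ = arctan(188/50) ≈ 75.11°
∠H = 0.00° − 75.11° = -75.11°

-75.1°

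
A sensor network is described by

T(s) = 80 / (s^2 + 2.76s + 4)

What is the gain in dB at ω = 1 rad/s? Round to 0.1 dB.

25.9 dB

At s = jω = j1:
quadratic: (j1)² + 2.76·j1 + 4 = 3 + j2.76 → |·| ≈ 4.0765, ∠ ≈ 42.61°
|T| = 80 / 4.0765 ≈ 19.625
Gain = 20 log₁₀(19.625) ≈ 25.86 dB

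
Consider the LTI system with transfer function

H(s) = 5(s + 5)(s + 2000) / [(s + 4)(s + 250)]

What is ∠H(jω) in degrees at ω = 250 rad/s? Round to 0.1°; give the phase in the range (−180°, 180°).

At s = jω = j250:
zero (s+5): 5 + j250 → |·| = √(5²+250²) = √62525 ≈ 250.05, ∠ = arctan(250/5) ≈ 88.85°
zero (s+2000): 2000 + j250 → |·| = √(2000²+250²) = √4062500 ≈ 2015.6, ∠ = arctan(250/2000) ≈ 7.13°
pole (s+4): 4 + j250 → |·| = √(4²+250²) = √62516 ≈ 250.03, ∠ = arctan(250/4) ≈ 89.08°
pole (s+250): 250 + j250 → |·| = √(250²+250²) = √125000 ≈ 353.55, ∠ = arctan(250/250) ≈ 45.00°
∠H = 95.98° − 134.08° = -38.10°

-38.1°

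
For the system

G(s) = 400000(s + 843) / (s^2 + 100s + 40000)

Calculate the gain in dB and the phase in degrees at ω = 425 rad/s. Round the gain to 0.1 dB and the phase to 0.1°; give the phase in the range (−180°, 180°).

At s = jω = j425:
zero (s+843): 843 + j425 → |·| = √(843²+425²) = √891274 ≈ 944.07, ∠ = arctan(425/843) ≈ 26.76°
quadratic: (j425)² + 100·j425 + 40000 = -140625 + j42500 → |·| ≈ 1.4691e+05, ∠ ≈ 163.18°
|G| = 400000 · 944.07 / 1.4691e+05 ≈ 2570.5
Gain = 20 log₁₀(2570.5) ≈ 68.20 dB
∠G = 26.76° − 163.18° = -136.42°

68.2 dB, -136.4°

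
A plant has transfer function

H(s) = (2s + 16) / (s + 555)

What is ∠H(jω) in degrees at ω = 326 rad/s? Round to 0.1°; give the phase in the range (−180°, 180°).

Substitute s = j326:
Numerator: 2(j326) + 16 = 16 + j652
Denominator: (j326) + 555 = 555 + j326
|N| = √(16² + 652²) ≈ 652.2, ∠N ≈ 88.59°
|D| = √(555² + 326²) ≈ 643.66, ∠D ≈ 30.43°
∠H = 88.59° − 30.43° = 58.16°

58.2°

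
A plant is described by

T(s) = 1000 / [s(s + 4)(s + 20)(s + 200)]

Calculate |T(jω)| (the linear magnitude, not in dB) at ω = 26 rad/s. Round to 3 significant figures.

At s = jω = j26:
pole (s+4): 4 + j26 → |·| = √(4²+26²) = √692 ≈ 26.306, ∠ = arctan(26/4) ≈ 81.25°
pole (s+20): 20 + j26 → |·| = √(20²+26²) = √1076 ≈ 32.802, ∠ = arctan(26/20) ≈ 52.43°
pole (s+200): 200 + j26 → |·| = √(200²+26²) = √40676 ≈ 201.68, ∠ = arctan(26/200) ≈ 7.41°
pole at origin: |s| = 26, ∠ = 90.00° (in denominator)
|T| = 1000 / 4.5247e+06 ≈ 0.00022101

0.000221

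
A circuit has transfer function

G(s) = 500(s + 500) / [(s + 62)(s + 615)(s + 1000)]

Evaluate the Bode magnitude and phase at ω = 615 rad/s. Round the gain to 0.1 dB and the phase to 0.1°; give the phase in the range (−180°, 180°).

-64.0 dB, -109.9°

At s = jω = j615:
zero (s+500): 500 + j615 → |·| = √(500²+615²) = √628225 ≈ 792.61, ∠ = arctan(615/500) ≈ 50.89°
pole (s+62): 62 + j615 → |·| = √(62²+615²) = √382069 ≈ 618.12, ∠ = arctan(615/62) ≈ 84.24°
pole (s+615): 615 + j615 → |·| = √(615²+615²) = √756450 ≈ 869.74, ∠ = arctan(615/615) ≈ 45.00°
pole (s+1000): 1000 + j615 → |·| = √(1000²+615²) = √1378225 ≈ 1174, ∠ = arctan(615/1000) ≈ 31.59°
|G| = 500 · 792.61 / 6.3115e+08 ≈ 0.00062791
Gain = 20 log₁₀(0.00062791) ≈ -64.04 dB
∠G = 50.89° − 160.83° = -109.94°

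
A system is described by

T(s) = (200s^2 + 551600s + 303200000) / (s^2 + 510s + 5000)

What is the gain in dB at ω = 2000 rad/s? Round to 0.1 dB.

Substitute s = j2000:
Numerator: 200(j2000)^2 + 551600(j2000) + 303200000 = -496800000 + j1103200000
Denominator: (j2000)^2 + 510(j2000) + 5000 = -3995000 + j1020000
|N| = √(496800000² + 1103200000²) ≈ 1.2099e+09, ∠N ≈ 114.24°
|D| = √(3995000² + 1020000²) ≈ 4.1232e+06, ∠D ≈ 165.68°
|T| = 1.2099e+09 / 4.1232e+06 ≈ 293.44
Gain = 20 log₁₀(293.44) ≈ 49.35 dB

49.4 dB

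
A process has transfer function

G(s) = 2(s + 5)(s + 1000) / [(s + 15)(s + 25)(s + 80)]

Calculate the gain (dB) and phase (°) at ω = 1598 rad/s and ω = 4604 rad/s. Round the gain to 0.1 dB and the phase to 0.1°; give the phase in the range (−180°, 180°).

ω = 1598: -56.6 dB, -117.9°; ω = 4604: -67.0 dB, -100.8°

At s = jω = j1598:
zero (s+5): 5 + j1598 → |·| = √(5²+1598²) = √2553629 ≈ 1598, ∠ = arctan(1598/5) ≈ 89.82°
zero (s+1000): 1000 + j1598 → |·| = √(1000²+1598²) = √3553604 ≈ 1885.1, ∠ = arctan(1598/1000) ≈ 57.96°
pole (s+15): 15 + j1598 → |·| = √(15²+1598²) = √2553829 ≈ 1598.1, ∠ = arctan(1598/15) ≈ 89.46°
pole (s+25): 25 + j1598 → |·| = √(25²+1598²) = √2554229 ≈ 1598.2, ∠ = arctan(1598/25) ≈ 89.10°
pole (s+80): 80 + j1598 → |·| = √(80²+1598²) = √2560004 ≈ 1600, ∠ = arctan(1598/80) ≈ 87.13°
|G| = 2 · 3.0124e+06 / 4.0865e+09 ≈ 0.0014743
Gain = 20 log₁₀(0.0014743) ≈ -56.63 dB
∠G = 147.78° − 265.69° = -117.91°

At s = jω = j4604:
zero (s+5): 5 + j4604 → |·| = √(5²+4604²) = √21196841 ≈ 4604, ∠ = arctan(4604/5) ≈ 89.94°
zero (s+1000): 1000 + j4604 → |·| = √(1000²+4604²) = √22196816 ≈ 4711.3, ∠ = arctan(4604/1000) ≈ 77.75°
pole (s+15): 15 + j4604 → |·| = √(15²+4604²) = √21197041 ≈ 4604, ∠ = arctan(4604/15) ≈ 89.81°
pole (s+25): 25 + j4604 → |·| = √(25²+4604²) = √21197441 ≈ 4604.1, ∠ = arctan(4604/25) ≈ 89.69°
pole (s+80): 80 + j4604 → |·| = √(80²+4604²) = √21203216 ≈ 4604.7, ∠ = arctan(4604/80) ≈ 89.00°
|G| = 2 · 2.1691e+07 / 9.7607e+10 ≈ 0.00044446
Gain = 20 log₁₀(0.00044446) ≈ -67.04 dB
∠G = 167.69° − 268.50° = -100.81°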